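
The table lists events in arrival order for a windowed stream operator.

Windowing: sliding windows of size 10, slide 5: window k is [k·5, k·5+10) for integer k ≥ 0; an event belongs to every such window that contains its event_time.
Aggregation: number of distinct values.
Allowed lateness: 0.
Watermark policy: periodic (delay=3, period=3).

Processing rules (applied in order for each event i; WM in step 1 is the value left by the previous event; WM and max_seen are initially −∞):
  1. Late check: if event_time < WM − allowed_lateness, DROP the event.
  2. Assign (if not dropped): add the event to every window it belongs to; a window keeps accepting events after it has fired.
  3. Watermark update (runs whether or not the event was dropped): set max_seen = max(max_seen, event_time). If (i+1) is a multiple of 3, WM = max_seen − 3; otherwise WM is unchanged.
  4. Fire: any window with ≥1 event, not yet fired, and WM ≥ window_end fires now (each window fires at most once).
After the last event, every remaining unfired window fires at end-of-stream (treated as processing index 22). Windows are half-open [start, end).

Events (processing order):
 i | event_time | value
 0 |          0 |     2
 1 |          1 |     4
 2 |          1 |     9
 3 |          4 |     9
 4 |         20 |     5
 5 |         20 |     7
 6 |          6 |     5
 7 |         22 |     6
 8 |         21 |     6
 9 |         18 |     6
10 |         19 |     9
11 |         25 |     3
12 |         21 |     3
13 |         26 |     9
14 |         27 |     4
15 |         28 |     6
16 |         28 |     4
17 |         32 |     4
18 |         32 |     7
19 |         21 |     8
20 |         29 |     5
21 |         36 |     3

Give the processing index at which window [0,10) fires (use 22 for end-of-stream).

i=0 t=0 v=2: → [0,10); WM=−∞
i=1 t=1 v=4: → [0,10); WM=−∞
i=2 t=1 v=9: → [0,10); WM=-2
i=3 t=4 v=9: → [0,10); WM=-2
i=4 t=20 v=5: → [20,30),[15,25); WM=-2
i=5 t=20 v=7: → [20,30),[15,25); WM=17; [0,10) fires=3
i=6 t=6 v=5: DROP (t<17-0); WM=17
i=7 t=22 v=6: → [20,30),[15,25); WM=17
i=8 t=21 v=6: → [20,30),[15,25); WM=19
i=9 t=18 v=6: DROP (t<19-0); WM=19
i=10 t=19 v=9: → [15,25),[10,20); WM=19
i=11 t=25 v=3: → [25,35),[20,30); WM=22; [10,20) fires=1
i=12 t=21 v=3: DROP (t<22-0); WM=22
i=13 t=26 v=9: → [25,35),[20,30); WM=22
i=14 t=27 v=4: → [25,35),[20,30); WM=24
i=15 t=28 v=6: → [25,35),[20,30); WM=24
i=16 t=28 v=4: → [25,35),[20,30); WM=24
i=17 t=32 v=4: → [30,40),[25,35); WM=29; [15,25) fires=4
i=18 t=32 v=7: → [30,40),[25,35); WM=29
i=19 t=21 v=8: DROP (t<29-0); WM=29
i=20 t=29 v=5: → [25,35),[20,30); WM=29
i=21 t=36 v=3: → [35,45),[30,40); WM=29

5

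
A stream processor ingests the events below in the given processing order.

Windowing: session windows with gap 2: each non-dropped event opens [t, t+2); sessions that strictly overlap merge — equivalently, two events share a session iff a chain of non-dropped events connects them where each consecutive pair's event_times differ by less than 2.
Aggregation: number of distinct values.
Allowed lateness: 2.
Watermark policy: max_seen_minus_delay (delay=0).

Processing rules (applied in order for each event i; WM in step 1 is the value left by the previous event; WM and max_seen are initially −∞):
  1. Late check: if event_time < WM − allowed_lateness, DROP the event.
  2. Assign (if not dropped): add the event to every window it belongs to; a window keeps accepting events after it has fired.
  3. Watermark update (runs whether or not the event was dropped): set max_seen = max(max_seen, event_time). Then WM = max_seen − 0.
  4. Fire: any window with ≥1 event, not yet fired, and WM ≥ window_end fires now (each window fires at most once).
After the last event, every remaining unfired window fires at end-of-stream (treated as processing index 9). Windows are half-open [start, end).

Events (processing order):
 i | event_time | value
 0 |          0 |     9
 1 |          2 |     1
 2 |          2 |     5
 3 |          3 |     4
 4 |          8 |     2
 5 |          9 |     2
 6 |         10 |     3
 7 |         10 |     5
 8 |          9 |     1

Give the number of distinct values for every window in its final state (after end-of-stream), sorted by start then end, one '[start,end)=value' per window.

[0,2)=1 [2,5)=3 [8,12)=4

i=0 t=0 v=9: → [0,2); WM=0
i=1 t=2 v=1: → [2,4); WM=2
i=2 t=2 v=5: → [2,4); WM=2
i=3 t=3 v=4: → [2,5); WM=3
i=4 t=8 v=2: → [8,10); WM=8
i=5 t=9 v=2: → [8,11); WM=9
i=6 t=10 v=3: → [8,12); WM=10
i=7 t=10 v=5: → [8,12); WM=10
i=8 t=9 v=1: → [8,12); WM=10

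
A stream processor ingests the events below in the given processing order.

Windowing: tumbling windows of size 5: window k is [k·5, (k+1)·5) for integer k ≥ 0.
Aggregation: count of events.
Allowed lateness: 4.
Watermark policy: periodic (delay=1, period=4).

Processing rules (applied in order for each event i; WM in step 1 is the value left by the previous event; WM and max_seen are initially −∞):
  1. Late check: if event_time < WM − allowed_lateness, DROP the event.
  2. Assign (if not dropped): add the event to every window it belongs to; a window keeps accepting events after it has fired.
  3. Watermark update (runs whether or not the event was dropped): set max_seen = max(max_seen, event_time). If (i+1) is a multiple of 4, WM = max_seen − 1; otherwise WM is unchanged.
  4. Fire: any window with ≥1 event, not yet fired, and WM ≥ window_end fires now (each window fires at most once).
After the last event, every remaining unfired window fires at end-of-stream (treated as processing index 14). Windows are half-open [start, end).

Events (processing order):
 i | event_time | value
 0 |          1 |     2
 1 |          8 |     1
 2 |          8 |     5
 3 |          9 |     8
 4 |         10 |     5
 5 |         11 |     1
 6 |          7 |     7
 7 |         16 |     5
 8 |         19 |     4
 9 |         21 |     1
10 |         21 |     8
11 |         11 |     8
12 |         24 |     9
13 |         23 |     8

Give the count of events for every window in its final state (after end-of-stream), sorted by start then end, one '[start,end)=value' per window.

i=0 t=1 v=2: → [0,5); WM=−∞
i=1 t=8 v=1: → [5,10); WM=−∞
i=2 t=8 v=5: → [5,10); WM=−∞
i=3 t=9 v=8: → [5,10); WM=8; [0,5) fires=1
i=4 t=10 v=5: → [10,15); WM=8
i=5 t=11 v=1: → [10,15); WM=8
i=6 t=7 v=7: → [5,10); WM=8
i=7 t=16 v=5: → [15,20); WM=15; [5,10) fires=4 [10,15) fires=2
i=8 t=19 v=4: → [15,20); WM=15
i=9 t=21 v=1: → [20,25); WM=15
i=10 t=21 v=8: → [20,25); WM=15
i=11 t=11 v=8: → [10,15); WM=20; [15,20) fires=2
i=12 t=24 v=9: → [20,25); WM=20
i=13 t=23 v=8: → [20,25); WM=20

[0,5)=1 [5,10)=4 [10,15)=3 [15,20)=2 [20,25)=4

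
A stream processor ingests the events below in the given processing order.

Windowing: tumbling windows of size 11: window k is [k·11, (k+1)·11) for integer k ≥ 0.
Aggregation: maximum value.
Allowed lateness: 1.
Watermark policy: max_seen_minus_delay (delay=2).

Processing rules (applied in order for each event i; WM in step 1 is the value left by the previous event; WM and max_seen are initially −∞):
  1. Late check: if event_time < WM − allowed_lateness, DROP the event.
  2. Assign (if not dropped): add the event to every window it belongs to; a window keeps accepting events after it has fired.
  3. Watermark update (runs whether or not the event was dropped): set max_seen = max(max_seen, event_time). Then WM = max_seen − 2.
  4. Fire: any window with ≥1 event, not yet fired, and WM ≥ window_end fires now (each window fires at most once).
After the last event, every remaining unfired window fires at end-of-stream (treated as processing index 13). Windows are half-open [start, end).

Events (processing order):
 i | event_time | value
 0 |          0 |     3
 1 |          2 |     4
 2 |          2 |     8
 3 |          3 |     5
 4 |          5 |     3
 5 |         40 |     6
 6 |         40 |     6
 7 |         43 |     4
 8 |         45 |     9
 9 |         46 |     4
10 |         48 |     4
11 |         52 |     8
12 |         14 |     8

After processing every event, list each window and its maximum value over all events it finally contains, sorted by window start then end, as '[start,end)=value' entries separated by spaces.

[0,11)=8 [33,44)=6 [44,55)=9

i=0 t=0 v=3: → [0,11); WM=-2
i=1 t=2 v=4: → [0,11); WM=0
i=2 t=2 v=8: → [0,11); WM=0
i=3 t=3 v=5: → [0,11); WM=1
i=4 t=5 v=3: → [0,11); WM=3
i=5 t=40 v=6: → [33,44); WM=38; [0,11) fires=8
i=6 t=40 v=6: → [33,44); WM=38
i=7 t=43 v=4: → [33,44); WM=41
i=8 t=45 v=9: → [44,55); WM=43
i=9 t=46 v=4: → [44,55); WM=44; [33,44) fires=6
i=10 t=48 v=4: → [44,55); WM=46
i=11 t=52 v=8: → [44,55); WM=50
i=12 t=14 v=8: DROP (t<50-1); WM=50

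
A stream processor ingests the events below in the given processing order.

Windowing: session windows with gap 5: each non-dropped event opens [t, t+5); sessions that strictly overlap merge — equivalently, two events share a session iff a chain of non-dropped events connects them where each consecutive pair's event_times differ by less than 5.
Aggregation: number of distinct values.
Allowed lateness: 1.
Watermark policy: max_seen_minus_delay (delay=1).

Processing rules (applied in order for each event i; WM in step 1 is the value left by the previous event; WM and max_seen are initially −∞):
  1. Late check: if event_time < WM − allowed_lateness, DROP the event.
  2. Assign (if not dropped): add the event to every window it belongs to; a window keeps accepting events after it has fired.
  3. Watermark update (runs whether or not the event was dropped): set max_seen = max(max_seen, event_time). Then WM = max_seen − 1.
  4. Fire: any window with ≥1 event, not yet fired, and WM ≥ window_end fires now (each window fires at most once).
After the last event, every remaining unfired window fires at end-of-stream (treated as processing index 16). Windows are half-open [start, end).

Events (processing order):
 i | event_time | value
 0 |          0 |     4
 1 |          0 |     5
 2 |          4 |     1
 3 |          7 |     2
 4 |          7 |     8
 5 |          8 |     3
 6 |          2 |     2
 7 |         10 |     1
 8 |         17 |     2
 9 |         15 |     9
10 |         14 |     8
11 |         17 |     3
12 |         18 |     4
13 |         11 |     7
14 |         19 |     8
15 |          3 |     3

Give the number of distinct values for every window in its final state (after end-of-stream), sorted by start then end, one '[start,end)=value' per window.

[0,15)=6 [15,24)=5

i=0 t=0 v=4: → [0,5); WM=-1
i=1 t=0 v=5: → [0,5); WM=-1
i=2 t=4 v=1: → [0,9); WM=3
i=3 t=7 v=2: → [0,12); WM=6
i=4 t=7 v=8: → [0,12); WM=6
i=5 t=8 v=3: → [0,13); WM=7
i=6 t=2 v=2: DROP (t<7-1); WM=7
i=7 t=10 v=1: → [0,15); WM=9
i=8 t=17 v=2: → [17,22); WM=16
i=9 t=15 v=9: → [15,22); WM=16
i=10 t=14 v=8: DROP (t<16-1); WM=16
i=11 t=17 v=3: → [15,22); WM=16
i=12 t=18 v=4: → [15,23); WM=17
i=13 t=11 v=7: DROP (t<17-1); WM=17
i=14 t=19 v=8: → [15,24); WM=18
i=15 t=3 v=3: DROP (t<18-1); WM=18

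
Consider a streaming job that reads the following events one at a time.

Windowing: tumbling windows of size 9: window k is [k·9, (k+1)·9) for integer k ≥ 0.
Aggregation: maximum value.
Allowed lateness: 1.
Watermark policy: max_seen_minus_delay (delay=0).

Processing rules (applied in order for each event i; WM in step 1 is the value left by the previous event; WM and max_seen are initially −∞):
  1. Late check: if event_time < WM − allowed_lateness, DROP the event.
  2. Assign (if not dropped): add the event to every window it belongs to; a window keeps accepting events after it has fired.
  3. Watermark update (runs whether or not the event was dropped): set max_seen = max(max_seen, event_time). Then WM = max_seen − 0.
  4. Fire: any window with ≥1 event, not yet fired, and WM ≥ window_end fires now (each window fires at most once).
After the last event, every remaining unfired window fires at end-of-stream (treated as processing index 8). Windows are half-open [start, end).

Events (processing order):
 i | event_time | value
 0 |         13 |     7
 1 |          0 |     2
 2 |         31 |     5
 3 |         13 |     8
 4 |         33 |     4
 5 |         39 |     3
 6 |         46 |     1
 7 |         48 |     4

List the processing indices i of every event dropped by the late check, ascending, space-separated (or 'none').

1 3

i=0 t=13 v=7: → [9,18); WM=13
i=1 t=0 v=2: DROP (t<13-1); WM=13
i=2 t=31 v=5: → [27,36); WM=31; [9,18) fires=7
i=3 t=13 v=8: DROP (t<31-1); WM=31
i=4 t=33 v=4: → [27,36); WM=33
i=5 t=39 v=3: → [36,45); WM=39; [27,36) fires=5
i=6 t=46 v=1: → [45,54); WM=46; [36,45) fires=3
i=7 t=48 v=4: → [45,54); WM=48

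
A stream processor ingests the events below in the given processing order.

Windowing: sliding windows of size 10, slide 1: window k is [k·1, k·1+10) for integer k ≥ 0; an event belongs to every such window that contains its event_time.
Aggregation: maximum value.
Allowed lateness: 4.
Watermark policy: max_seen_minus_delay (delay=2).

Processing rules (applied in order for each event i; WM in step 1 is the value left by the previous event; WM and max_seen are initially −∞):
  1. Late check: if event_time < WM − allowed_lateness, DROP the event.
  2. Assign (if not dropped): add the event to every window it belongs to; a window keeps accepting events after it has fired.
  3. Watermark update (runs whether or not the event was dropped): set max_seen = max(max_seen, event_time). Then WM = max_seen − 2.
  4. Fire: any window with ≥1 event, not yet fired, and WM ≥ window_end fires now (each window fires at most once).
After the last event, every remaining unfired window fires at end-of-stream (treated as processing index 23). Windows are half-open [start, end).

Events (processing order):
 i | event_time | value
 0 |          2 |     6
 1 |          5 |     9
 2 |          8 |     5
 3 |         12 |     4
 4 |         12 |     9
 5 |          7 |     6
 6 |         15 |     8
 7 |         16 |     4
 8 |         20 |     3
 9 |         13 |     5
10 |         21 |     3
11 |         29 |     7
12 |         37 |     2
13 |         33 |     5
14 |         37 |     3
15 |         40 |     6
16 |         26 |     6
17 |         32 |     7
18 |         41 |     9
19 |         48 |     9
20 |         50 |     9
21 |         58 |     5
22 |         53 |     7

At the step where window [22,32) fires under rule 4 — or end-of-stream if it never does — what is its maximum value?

7

i=0 t=2 v=6: → [2,12),[1,11),[0,10); WM=0
i=1 t=5 v=9: → [5,15),[4,14),[3,13),[2,12),[1,11),[0,10); WM=3
i=2 t=8 v=5: → [8,18),[7,17),[6,16),[5,15),[4,14),[3,13),[2,12),[1,11),[0,10); WM=6
i=3 t=12 v=4: → [12,22),[11,21),[10,20),[9,19),[8,18),[7,17),[6,16),[5,15),[4,14),[3,13); WM=10; [0,10) fires=9
i=4 t=12 v=9: → [12,22),[11,21),[10,20),[9,19),[8,18),[7,17),[6,16),[5,15),[4,14),[3,13); WM=10
i=5 t=7 v=6: → [7,17),[6,16),[5,15),[4,14),[3,13),[2,12),[1,11),[0,10); WM=10
i=6 t=15 v=8: → [15,25),[14,24),[13,23),[12,22),[11,21),[10,20),[9,19),[8,18),[7,17),[6,16); WM=13; [1,11) fires=9 [2,12) fires=9 [3,13) fires=9
i=7 t=16 v=4: → [16,26),[15,25),[14,24),[13,23),[12,22),[11,21),[10,20),[9,19),[8,18),[7,17); WM=14; [4,14) fires=9
i=8 t=20 v=3: → [20,30),[19,29),[18,28),[17,27),[16,26),[15,25),[14,24),[13,23),[12,22),[11,21); WM=18; [5,15) fires=9 [6,16) fires=9 [7,17) fires=9 [8,18) fires=9
i=9 t=13 v=5: DROP (t<18-4); WM=18
i=10 t=21 v=3: → [21,31),[20,30),[19,29),[18,28),[17,27),[16,26),[15,25),[14,24),[13,23),[12,22); WM=19; [9,19) fires=9
i=11 t=29 v=7: → [29,39),[28,38),[27,37),[26,36),[25,35),[24,34),[23,33),[22,32),[21,31),[20,30); WM=27; [10,20) fires=9 [11,21) fires=9 [12,22) fires=9 [13,23) fires=8 [14,24) fires=8 [15,25) fires=8 [16,26) fires=4 [17,27) fires=3
i=12 t=37 v=2: → [37,47),[36,46),[35,45),[34,44),[33,43),[32,42),[31,41),[30,40),[29,39),[28,38); WM=35; [18,28) fires=3 [19,29) fires=3 [20,30) fires=7 [21,31) fires=7 [22,32) fires=7 [23,33) fires=7 [24,34) fires=7 [25,35) fires=7
i=13 t=33 v=5: → [33,43),[32,42),[31,41),[30,40),[29,39),[28,38),[27,37),[26,36),[25,35),[24,34); WM=35
i=14 t=37 v=3: → [37,47),[36,46),[35,45),[34,44),[33,43),[32,42),[31,41),[30,40),[29,39),[28,38); WM=35
i=15 t=40 v=6: → [40,50),[39,49),[38,48),[37,47),[36,46),[35,45),[34,44),[33,43),[32,42),[31,41); WM=38; [26,36) fires=7 [27,37) fires=7 [28,38) fires=7
i=16 t=26 v=6: DROP (t<38-4); WM=38
i=17 t=32 v=7: DROP (t<38-4); WM=38
i=18 t=41 v=9: → [41,51),[40,50),[39,49),[38,48),[37,47),[36,46),[35,45),[34,44),[33,43),[32,42); WM=39; [29,39) fires=7
i=19 t=48 v=9: → [48,58),[47,57),[46,56),[45,55),[44,54),[43,53),[42,52),[41,51),[40,50),[39,49); WM=46; [30,40) fires=5 [31,41) fires=6 [32,42) fires=9 [33,43) fires=9 [34,44) fires=9 [35,45) fires=9 [36,46) fires=9
i=20 t=50 v=9: → [50,60),[49,59),[48,58),[47,57),[46,56),[45,55),[44,54),[43,53),[42,52),[41,51); WM=48; [37,47) fires=9 [38,48) fires=9
i=21 t=58 v=5: → [58,68),[57,67),[56,66),[55,65),[54,64),[53,63),[52,62),[51,61),[50,60),[49,59); WM=56; [39,49) fires=9 [40,50) fires=9 [41,51) fires=9 [42,52) fires=9 [43,53) fires=9 [44,54) fires=9 [45,55) fires=9 [46,56) fires=9
i=22 t=53 v=7: → [53,63),[52,62),[51,61),[50,60),[49,59),[48,58),[47,57),[46,56),[45,55),[44,54); WM=56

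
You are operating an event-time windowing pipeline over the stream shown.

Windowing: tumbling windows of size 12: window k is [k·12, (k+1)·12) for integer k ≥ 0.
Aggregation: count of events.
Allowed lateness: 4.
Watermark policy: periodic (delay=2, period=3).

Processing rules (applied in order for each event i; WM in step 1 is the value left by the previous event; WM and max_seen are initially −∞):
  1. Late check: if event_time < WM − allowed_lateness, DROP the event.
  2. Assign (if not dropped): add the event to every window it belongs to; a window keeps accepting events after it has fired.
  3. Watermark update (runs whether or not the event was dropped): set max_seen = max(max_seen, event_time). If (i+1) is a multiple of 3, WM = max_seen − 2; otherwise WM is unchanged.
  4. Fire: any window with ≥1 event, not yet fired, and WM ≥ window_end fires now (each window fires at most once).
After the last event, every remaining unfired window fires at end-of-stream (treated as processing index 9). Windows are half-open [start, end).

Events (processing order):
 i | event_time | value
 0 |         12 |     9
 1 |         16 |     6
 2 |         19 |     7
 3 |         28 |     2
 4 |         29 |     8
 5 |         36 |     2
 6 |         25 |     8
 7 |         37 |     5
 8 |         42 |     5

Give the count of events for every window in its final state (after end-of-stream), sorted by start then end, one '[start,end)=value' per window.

[12,24)=3 [24,36)=2 [36,48)=3

i=0 t=12 v=9: → [12,24); WM=−∞
i=1 t=16 v=6: → [12,24); WM=−∞
i=2 t=19 v=7: → [12,24); WM=17
i=3 t=28 v=2: → [24,36); WM=17
i=4 t=29 v=8: → [24,36); WM=17
i=5 t=36 v=2: → [36,48); WM=34; [12,24) fires=3
i=6 t=25 v=8: DROP (t<34-4); WM=34
i=7 t=37 v=5: → [36,48); WM=34
i=8 t=42 v=5: → [36,48); WM=40; [24,36) fires=2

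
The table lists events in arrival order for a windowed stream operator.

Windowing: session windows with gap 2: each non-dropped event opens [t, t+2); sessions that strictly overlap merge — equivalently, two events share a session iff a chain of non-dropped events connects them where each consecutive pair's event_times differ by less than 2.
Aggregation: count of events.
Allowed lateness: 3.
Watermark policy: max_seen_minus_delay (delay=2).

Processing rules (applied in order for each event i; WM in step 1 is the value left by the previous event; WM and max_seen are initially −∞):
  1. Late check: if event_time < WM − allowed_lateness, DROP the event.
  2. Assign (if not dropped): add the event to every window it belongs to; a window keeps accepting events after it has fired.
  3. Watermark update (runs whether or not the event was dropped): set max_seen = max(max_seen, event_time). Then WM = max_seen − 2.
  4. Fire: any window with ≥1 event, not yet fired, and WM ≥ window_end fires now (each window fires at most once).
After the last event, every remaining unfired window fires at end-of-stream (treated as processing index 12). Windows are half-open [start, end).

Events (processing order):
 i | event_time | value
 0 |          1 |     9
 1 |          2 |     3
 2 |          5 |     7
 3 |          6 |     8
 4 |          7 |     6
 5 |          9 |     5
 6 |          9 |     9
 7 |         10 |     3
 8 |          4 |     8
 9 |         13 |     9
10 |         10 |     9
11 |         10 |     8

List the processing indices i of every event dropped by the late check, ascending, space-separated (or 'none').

i=0 t=1 v=9: → [1,3); WM=-1
i=1 t=2 v=3: → [1,4); WM=0
i=2 t=5 v=7: → [5,7); WM=3
i=3 t=6 v=8: → [5,8); WM=4
i=4 t=7 v=6: → [5,9); WM=5
i=5 t=9 v=5: → [9,11); WM=7
i=6 t=9 v=9: → [9,11); WM=7
i=7 t=10 v=3: → [9,12); WM=8
i=8 t=4 v=8: DROP (t<8-3); WM=8
i=9 t=13 v=9: → [13,15); WM=11
i=10 t=10 v=9: → [9,12); WM=11
i=11 t=10 v=8: → [9,12); WM=11

8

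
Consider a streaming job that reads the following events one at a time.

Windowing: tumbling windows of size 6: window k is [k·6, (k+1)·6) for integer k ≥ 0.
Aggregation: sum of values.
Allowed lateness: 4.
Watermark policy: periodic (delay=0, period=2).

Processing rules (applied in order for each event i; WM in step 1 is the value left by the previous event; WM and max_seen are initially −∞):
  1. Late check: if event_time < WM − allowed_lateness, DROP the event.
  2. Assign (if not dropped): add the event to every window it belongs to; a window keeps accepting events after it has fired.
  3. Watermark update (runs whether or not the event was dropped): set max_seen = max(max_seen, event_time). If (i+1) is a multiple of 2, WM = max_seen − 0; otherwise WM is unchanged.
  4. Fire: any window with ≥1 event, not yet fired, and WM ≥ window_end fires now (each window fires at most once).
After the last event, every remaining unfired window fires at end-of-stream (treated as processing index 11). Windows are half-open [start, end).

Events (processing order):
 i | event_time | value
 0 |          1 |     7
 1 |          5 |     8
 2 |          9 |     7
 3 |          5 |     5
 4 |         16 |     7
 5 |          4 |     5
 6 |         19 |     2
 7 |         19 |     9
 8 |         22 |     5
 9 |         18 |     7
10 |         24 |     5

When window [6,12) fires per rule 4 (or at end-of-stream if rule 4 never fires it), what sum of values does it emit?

i=0 t=1 v=7: → [0,6); WM=−∞
i=1 t=5 v=8: → [0,6); WM=5
i=2 t=9 v=7: → [6,12); WM=5
i=3 t=5 v=5: → [0,6); WM=9; [0,6) fires=20
i=4 t=16 v=7: → [12,18); WM=9
i=5 t=4 v=5: DROP (t<9-4); WM=16; [6,12) fires=7
i=6 t=19 v=2: → [18,24); WM=16
i=7 t=19 v=9: → [18,24); WM=19; [12,18) fires=7
i=8 t=22 v=5: → [18,24); WM=19
i=9 t=18 v=7: → [18,24); WM=22
i=10 t=24 v=5: → [24,30); WM=22

7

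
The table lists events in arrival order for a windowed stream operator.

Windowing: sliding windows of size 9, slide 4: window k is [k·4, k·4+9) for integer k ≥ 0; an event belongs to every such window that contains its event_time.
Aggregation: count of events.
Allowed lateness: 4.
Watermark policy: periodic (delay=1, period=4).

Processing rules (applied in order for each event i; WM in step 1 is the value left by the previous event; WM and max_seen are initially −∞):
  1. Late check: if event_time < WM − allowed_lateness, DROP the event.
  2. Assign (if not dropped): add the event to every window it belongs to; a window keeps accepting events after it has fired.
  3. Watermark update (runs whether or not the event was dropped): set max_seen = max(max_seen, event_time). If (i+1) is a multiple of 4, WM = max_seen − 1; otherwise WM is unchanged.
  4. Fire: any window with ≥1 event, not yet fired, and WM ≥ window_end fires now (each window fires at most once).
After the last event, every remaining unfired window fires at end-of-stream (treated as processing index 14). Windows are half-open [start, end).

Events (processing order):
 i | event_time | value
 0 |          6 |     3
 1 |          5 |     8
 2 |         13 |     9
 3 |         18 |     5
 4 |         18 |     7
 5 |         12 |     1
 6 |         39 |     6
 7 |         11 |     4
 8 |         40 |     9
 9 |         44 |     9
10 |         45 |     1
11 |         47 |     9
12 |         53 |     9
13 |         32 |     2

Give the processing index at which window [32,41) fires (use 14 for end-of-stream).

11

i=0 t=6 v=3: → [4,13),[0,9); WM=−∞
i=1 t=5 v=8: → [4,13),[0,9); WM=−∞
i=2 t=13 v=9: → [12,21),[8,17); WM=−∞
i=3 t=18 v=5: → [16,25),[12,21); WM=17; [0,9) fires=2 [4,13) fires=2 [8,17) fires=1
i=4 t=18 v=7: → [16,25),[12,21); WM=17
i=5 t=12 v=1: DROP (t<17-4); WM=17
i=6 t=39 v=6: → [36,45),[32,41); WM=17
i=7 t=11 v=4: DROP (t<17-4); WM=38; [12,21) fires=3 [16,25) fires=2
i=8 t=40 v=9: → [40,49),[36,45),[32,41); WM=38
i=9 t=44 v=9: → [44,53),[40,49),[36,45); WM=38
i=10 t=45 v=1: → [44,53),[40,49); WM=38
i=11 t=47 v=9: → [44,53),[40,49); WM=46; [32,41) fires=2 [36,45) fires=3
i=12 t=53 v=9: → [52,61),[48,57); WM=46
i=13 t=32 v=2: DROP (t<46-4); WM=46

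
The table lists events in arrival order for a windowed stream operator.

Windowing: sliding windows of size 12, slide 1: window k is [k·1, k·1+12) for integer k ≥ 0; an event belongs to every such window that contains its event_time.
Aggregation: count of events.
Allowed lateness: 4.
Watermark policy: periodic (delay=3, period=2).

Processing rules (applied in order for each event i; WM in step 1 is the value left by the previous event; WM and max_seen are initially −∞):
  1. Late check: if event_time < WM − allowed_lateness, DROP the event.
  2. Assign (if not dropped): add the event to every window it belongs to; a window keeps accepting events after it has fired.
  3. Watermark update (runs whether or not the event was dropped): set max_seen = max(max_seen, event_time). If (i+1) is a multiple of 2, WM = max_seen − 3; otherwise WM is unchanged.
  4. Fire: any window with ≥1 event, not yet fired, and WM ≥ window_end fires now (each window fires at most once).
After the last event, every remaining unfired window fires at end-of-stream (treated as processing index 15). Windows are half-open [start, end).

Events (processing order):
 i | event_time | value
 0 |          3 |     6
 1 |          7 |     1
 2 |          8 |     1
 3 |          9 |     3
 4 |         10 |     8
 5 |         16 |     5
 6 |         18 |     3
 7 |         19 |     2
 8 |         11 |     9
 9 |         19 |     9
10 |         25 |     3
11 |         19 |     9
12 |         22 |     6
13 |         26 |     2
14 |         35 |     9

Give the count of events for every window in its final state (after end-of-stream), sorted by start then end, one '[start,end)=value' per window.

[0,12)=5 [1,13)=5 [2,14)=5 [3,15)=5 [4,16)=4 [5,17)=5 [6,18)=5 [7,19)=6 [8,20)=8 [9,21)=7 [10,22)=6 [11,23)=6 [12,24)=6 [13,25)=6 [14,26)=7 [15,27)=8 [16,28)=8 [17,29)=7 [18,30)=7 [19,31)=6 [20,32)=3 [21,33)=3 [22,34)=3 [23,35)=2 [24,36)=3 [25,37)=3 [26,38)=2 [27,39)=1 [28,40)=1 [29,41)=1 [30,42)=1 [31,43)=1 [32,44)=1 [33,45)=1 [34,46)=1 [35,47)=1

i=0 t=3 v=6: → [3,15),[2,14),[1,13),[0,12); WM=−∞
i=1 t=7 v=1: → [7,19),[6,18),[5,17),[4,16),[3,15),[2,14),[1,13),[0,12); WM=4
i=2 t=8 v=1: → [8,20),[7,19),[6,18),[5,17),[4,16),[3,15),[2,14),[1,13),[0,12); WM=4
i=3 t=9 v=3: → [9,21),[8,20),[7,19),[6,18),[5,17),[4,16),[3,15),[2,14),[1,13),[0,12); WM=6
i=4 t=10 v=8: → [10,22),[9,21),[8,20),[7,19),[6,18),[5,17),[4,16),[3,15),[2,14),[1,13),[0,12); WM=6
i=5 t=16 v=5: → [16,28),[15,27),[14,26),[13,25),[12,24),[11,23),[10,22),[9,21),[8,20),[7,19),[6,18),[5,17); WM=13; [0,12) fires=5 [1,13) fires=5
i=6 t=18 v=3: → [18,30),[17,29),[16,28),[15,27),[14,26),[13,25),[12,24),[11,23),[10,22),[9,21),[8,20),[7,19); WM=13
i=7 t=19 v=2: → [19,31),[18,30),[17,29),[16,28),[15,27),[14,26),[13,25),[12,24),[11,23),[10,22),[9,21),[8,20); WM=16; [2,14) fires=5 [3,15) fires=5 [4,16) fires=4
i=8 t=11 v=9: DROP (t<16-4); WM=16
i=9 t=19 v=9: → [19,31),[18,30),[17,29),[16,28),[15,27),[14,26),[13,25),[12,24),[11,23),[10,22),[9,21),[8,20); WM=16
i=10 t=25 v=3: → [25,37),[24,36),[23,35),[22,34),[21,33),[20,32),[19,31),[18,30),[17,29),[16,28),[15,27),[14,26); WM=16
i=11 t=19 v=9: → [19,31),[18,30),[17,29),[16,28),[15,27),[14,26),[13,25),[12,24),[11,23),[10,22),[9,21),[8,20); WM=22; [5,17) fires=5 [6,18) fires=5 [7,19) fires=6 [8,20) fires=8 [9,21) fires=7 [10,22) fires=6
i=12 t=22 v=6: → [22,34),[21,33),[20,32),[19,31),[18,30),[17,29),[16,28),[15,27),[14,26),[13,25),[12,24),[11,23); WM=22
i=13 t=26 v=2: → [26,38),[25,37),[24,36),[23,35),[22,34),[21,33),[20,32),[19,31),[18,30),[17,29),[16,28),[15,27); WM=23; [11,23) fires=6
i=14 t=35 v=9: → [35,47),[34,46),[33,45),[32,44),[31,43),[30,42),[29,41),[28,40),[27,39),[26,38),[25,37),[24,36); WM=23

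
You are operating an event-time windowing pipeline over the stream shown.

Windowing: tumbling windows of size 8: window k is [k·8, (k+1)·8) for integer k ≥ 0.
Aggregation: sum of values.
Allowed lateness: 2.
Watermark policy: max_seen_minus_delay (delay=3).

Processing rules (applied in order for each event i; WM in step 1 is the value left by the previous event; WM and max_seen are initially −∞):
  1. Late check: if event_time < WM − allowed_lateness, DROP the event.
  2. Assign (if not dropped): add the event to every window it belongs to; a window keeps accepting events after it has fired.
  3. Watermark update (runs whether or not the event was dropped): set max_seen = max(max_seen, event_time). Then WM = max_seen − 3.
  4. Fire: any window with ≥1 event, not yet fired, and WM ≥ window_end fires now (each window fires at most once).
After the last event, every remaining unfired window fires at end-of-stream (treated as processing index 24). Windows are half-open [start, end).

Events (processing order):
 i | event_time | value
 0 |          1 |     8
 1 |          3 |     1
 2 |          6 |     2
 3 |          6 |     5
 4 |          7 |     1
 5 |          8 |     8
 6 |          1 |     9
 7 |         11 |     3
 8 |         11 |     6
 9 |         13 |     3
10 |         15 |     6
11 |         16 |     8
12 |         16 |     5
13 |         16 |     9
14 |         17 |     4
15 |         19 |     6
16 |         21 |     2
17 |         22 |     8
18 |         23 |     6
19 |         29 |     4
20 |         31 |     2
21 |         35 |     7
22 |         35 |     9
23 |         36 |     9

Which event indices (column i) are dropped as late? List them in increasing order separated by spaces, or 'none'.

i=0 t=1 v=8: → [0,8); WM=-2
i=1 t=3 v=1: → [0,8); WM=0
i=2 t=6 v=2: → [0,8); WM=3
i=3 t=6 v=5: → [0,8); WM=3
i=4 t=7 v=1: → [0,8); WM=4
i=5 t=8 v=8: → [8,16); WM=5
i=6 t=1 v=9: DROP (t<5-2); WM=5
i=7 t=11 v=3: → [8,16); WM=8; [0,8) fires=17
i=8 t=11 v=6: → [8,16); WM=8
i=9 t=13 v=3: → [8,16); WM=10
i=10 t=15 v=6: → [8,16); WM=12
i=11 t=16 v=8: → [16,24); WM=13
i=12 t=16 v=5: → [16,24); WM=13
i=13 t=16 v=9: → [16,24); WM=13
i=14 t=17 v=4: → [16,24); WM=14
i=15 t=19 v=6: → [16,24); WM=16; [8,16) fires=26
i=16 t=21 v=2: → [16,24); WM=18
i=17 t=22 v=8: → [16,24); WM=19
i=18 t=23 v=6: → [16,24); WM=20
i=19 t=29 v=4: → [24,32); WM=26; [16,24) fires=48
i=20 t=31 v=2: → [24,32); WM=28
i=21 t=35 v=7: → [32,40); WM=32; [24,32) fires=6
i=22 t=35 v=9: → [32,40); WM=32
i=23 t=36 v=9: → [32,40); WM=33

6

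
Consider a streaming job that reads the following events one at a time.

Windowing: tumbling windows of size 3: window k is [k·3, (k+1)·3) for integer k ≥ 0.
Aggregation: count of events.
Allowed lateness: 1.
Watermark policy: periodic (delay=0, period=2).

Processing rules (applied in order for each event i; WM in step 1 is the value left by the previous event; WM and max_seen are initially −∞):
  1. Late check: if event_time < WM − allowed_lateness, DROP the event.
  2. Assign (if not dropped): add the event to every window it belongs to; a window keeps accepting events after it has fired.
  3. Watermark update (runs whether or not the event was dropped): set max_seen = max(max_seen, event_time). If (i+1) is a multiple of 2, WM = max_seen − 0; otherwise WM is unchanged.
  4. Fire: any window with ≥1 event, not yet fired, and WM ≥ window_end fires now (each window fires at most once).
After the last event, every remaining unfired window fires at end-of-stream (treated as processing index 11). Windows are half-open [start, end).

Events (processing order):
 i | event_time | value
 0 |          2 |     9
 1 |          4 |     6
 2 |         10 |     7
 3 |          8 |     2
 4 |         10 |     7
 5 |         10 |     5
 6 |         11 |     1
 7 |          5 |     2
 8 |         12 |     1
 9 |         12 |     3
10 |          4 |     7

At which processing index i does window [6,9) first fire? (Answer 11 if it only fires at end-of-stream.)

3

i=0 t=2 v=9: → [0,3); WM=−∞
i=1 t=4 v=6: → [3,6); WM=4; [0,3) fires=1
i=2 t=10 v=7: → [9,12); WM=4
i=3 t=8 v=2: → [6,9); WM=10; [3,6) fires=1 [6,9) fires=1
i=4 t=10 v=7: → [9,12); WM=10
i=5 t=10 v=5: → [9,12); WM=10
i=6 t=11 v=1: → [9,12); WM=10
i=7 t=5 v=2: DROP (t<10-1); WM=11
i=8 t=12 v=1: → [12,15); WM=11
i=9 t=12 v=3: → [12,15); WM=12; [9,12) fires=4
i=10 t=4 v=7: DROP (t<12-1); WM=12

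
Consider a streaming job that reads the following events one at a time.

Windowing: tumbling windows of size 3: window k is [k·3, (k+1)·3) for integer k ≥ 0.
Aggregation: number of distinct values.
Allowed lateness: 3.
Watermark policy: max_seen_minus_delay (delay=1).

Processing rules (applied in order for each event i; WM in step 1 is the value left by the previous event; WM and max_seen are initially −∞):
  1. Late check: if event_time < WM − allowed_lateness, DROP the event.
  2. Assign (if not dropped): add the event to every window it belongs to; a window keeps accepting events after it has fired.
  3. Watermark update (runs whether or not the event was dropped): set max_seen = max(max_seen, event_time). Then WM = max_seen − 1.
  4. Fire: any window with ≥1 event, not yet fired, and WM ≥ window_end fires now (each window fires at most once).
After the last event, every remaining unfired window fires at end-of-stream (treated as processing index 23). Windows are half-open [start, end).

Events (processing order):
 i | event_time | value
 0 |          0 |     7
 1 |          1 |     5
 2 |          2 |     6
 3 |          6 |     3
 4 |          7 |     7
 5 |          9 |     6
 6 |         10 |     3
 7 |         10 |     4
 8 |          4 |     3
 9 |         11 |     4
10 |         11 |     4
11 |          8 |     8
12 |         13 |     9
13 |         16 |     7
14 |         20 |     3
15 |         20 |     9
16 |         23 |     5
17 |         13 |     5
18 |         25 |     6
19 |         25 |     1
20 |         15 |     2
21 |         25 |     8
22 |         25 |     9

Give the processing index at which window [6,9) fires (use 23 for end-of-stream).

6

i=0 t=0 v=7: → [0,3); WM=-1
i=1 t=1 v=5: → [0,3); WM=0
i=2 t=2 v=6: → [0,3); WM=1
i=3 t=6 v=3: → [6,9); WM=5; [0,3) fires=3
i=4 t=7 v=7: → [6,9); WM=6
i=5 t=9 v=6: → [9,12); WM=8
i=6 t=10 v=3: → [9,12); WM=9; [6,9) fires=2
i=7 t=10 v=4: → [9,12); WM=9
i=8 t=4 v=3: DROP (t<9-3); WM=9
i=9 t=11 v=4: → [9,12); WM=10
i=10 t=11 v=4: → [9,12); WM=10
i=11 t=8 v=8: → [6,9); WM=10
i=12 t=13 v=9: → [12,15); WM=12; [9,12) fires=3
i=13 t=16 v=7: → [15,18); WM=15; [12,15) fires=1
i=14 t=20 v=3: → [18,21); WM=19; [15,18) fires=1
i=15 t=20 v=9: → [18,21); WM=19
i=16 t=23 v=5: → [21,24); WM=22; [18,21) fires=2
i=17 t=13 v=5: DROP (t<22-3); WM=22
i=18 t=25 v=6: → [24,27); WM=24; [21,24) fires=1
i=19 t=25 v=1: → [24,27); WM=24
i=20 t=15 v=2: DROP (t<24-3); WM=24
i=21 t=25 v=8: → [24,27); WM=24
i=22 t=25 v=9: → [24,27); WM=24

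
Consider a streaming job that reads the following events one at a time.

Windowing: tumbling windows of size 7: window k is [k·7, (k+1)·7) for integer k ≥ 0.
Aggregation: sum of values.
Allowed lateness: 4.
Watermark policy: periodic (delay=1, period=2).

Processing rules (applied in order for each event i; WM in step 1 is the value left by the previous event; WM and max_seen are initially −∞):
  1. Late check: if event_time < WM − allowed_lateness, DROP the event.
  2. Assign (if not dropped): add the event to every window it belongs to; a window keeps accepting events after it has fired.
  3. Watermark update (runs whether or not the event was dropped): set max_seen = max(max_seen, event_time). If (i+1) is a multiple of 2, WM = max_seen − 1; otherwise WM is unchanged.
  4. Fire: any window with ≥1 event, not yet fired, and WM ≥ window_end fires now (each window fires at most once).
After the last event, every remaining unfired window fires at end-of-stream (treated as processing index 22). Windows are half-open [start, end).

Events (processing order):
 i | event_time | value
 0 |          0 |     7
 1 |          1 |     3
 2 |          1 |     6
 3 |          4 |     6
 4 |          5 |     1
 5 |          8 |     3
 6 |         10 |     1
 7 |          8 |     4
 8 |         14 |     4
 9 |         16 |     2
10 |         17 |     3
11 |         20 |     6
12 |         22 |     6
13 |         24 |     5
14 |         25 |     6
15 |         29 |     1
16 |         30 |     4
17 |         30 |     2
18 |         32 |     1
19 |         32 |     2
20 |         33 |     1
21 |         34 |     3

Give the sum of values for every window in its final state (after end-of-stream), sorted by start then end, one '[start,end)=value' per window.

[0,7)=23 [7,14)=8 [14,21)=15 [21,28)=17 [28,35)=14

i=0 t=0 v=7: → [0,7); WM=−∞
i=1 t=1 v=3: → [0,7); WM=0
i=2 t=1 v=6: → [0,7); WM=0
i=3 t=4 v=6: → [0,7); WM=3
i=4 t=5 v=1: → [0,7); WM=3
i=5 t=8 v=3: → [7,14); WM=7; [0,7) fires=23
i=6 t=10 v=1: → [7,14); WM=7
i=7 t=8 v=4: → [7,14); WM=9
i=8 t=14 v=4: → [14,21); WM=9
i=9 t=16 v=2: → [14,21); WM=15; [7,14) fires=8
i=10 t=17 v=3: → [14,21); WM=15
i=11 t=20 v=6: → [14,21); WM=19
i=12 t=22 v=6: → [21,28); WM=19
i=13 t=24 v=5: → [21,28); WM=23; [14,21) fires=15
i=14 t=25 v=6: → [21,28); WM=23
i=15 t=29 v=1: → [28,35); WM=28; [21,28) fires=17
i=16 t=30 v=4: → [28,35); WM=28
i=17 t=30 v=2: → [28,35); WM=29
i=18 t=32 v=1: → [28,35); WM=29
i=19 t=32 v=2: → [28,35); WM=31
i=20 t=33 v=1: → [28,35); WM=31
i=21 t=34 v=3: → [28,35); WM=33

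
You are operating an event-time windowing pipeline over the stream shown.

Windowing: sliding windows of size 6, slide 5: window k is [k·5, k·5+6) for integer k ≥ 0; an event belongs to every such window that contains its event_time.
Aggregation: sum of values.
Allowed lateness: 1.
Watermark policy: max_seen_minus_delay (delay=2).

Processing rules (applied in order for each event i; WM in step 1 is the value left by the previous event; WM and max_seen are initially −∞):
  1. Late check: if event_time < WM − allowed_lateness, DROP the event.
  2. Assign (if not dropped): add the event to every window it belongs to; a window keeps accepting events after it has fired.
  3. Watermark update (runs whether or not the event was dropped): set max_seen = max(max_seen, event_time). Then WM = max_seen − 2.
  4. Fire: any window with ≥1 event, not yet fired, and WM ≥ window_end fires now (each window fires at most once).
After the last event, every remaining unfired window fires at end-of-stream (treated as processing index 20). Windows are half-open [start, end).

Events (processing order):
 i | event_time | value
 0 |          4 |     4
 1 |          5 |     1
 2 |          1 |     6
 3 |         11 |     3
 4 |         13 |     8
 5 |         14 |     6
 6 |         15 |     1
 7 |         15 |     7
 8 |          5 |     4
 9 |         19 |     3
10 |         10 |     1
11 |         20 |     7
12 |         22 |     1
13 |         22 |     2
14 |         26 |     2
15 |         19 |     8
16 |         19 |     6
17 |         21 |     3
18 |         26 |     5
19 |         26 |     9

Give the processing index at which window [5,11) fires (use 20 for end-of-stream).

i=0 t=4 v=4: → [0,6); WM=2
i=1 t=5 v=1: → [5,11),[0,6); WM=3
i=2 t=1 v=6: DROP (t<3-1); WM=3
i=3 t=11 v=3: → [10,16); WM=9; [0,6) fires=5
i=4 t=13 v=8: → [10,16); WM=11; [5,11) fires=1
i=5 t=14 v=6: → [10,16); WM=12
i=6 t=15 v=1: → [15,21),[10,16); WM=13
i=7 t=15 v=7: → [15,21),[10,16); WM=13
i=8 t=5 v=4: DROP (t<13-1); WM=13
i=9 t=19 v=3: → [15,21); WM=17; [10,16) fires=25
i=10 t=10 v=1: DROP (t<17-1); WM=17
i=11 t=20 v=7: → [20,26),[15,21); WM=18
i=12 t=22 v=1: → [20,26); WM=20
i=13 t=22 v=2: → [20,26); WM=20
i=14 t=26 v=2: → [25,31); WM=24; [15,21) fires=18
i=15 t=19 v=8: DROP (t<24-1); WM=24
i=16 t=19 v=6: DROP (t<24-1); WM=24
i=17 t=21 v=3: DROP (t<24-1); WM=24
i=18 t=26 v=5: → [25,31); WM=24
i=19 t=26 v=9: → [25,31); WM=24

4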